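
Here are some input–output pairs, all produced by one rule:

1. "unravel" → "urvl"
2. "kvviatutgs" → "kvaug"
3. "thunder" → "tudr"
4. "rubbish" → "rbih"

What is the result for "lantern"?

Each output is the input with this applied: keep every other character starting from the first (positions 1st, 3rd, 5th, ...).
On "lantern" that produces "lnen".

lnen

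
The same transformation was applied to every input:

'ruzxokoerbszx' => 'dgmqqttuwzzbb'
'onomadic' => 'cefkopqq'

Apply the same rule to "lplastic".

Rule — sort the characters into alphabetical order, then shift every letter 2 places forward in the alphabet (wrapping around).
"lplastic" → "acillpst" → "ceknnruv".

ceknnruv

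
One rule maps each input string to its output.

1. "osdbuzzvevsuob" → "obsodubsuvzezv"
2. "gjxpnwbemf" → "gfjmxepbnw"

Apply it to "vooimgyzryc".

vcoyorizmyg

Rule — take characters alternately from the front and the back (1st, last, 2nd, 2nd-last, ...).
Doing the same to "vooimgyzryc": "vcoyorizmyg".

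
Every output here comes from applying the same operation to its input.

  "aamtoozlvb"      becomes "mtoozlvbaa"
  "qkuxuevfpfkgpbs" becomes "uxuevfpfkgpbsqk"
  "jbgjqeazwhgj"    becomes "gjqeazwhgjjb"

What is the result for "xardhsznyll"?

The transformation: move the first 2 characters to the end (rotate left by 2).
So "xardhsznyll" becomes "rdhsznyllxa".

rdhsznyllxa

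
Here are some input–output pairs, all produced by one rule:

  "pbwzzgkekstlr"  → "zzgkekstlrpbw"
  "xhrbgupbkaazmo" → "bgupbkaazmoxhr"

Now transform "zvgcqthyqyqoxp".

The pattern: move the first 3 characters to the end (rotate left by 3).
"zvgcqthyqyqoxp" → "cqthyqyqoxpzvg".

cqthyqyqoxpzvg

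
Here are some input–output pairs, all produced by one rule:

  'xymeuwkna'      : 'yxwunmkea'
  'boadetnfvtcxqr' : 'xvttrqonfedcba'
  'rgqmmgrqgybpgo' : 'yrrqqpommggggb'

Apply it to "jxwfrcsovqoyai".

yxwvsrqoojifca

Looking at the pairs, the operation is to sort the characters into reverse alphabetical order.
Applying that to "jxwfrcsovqoyai" gives "yxwvsrqoojifca".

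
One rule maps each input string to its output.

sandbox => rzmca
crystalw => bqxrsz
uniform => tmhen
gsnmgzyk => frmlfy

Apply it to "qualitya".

Looking at the pairs, the operation is to delete the last 2 characters, then shift every letter 1 place backward in the alphabet (wrapping around).
On "qualitya": the first step gives "qualit", and the second then gives "ptzkhs".

ptzkhs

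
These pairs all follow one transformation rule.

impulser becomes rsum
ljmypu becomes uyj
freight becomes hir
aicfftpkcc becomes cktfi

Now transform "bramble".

lmr

Looking at the pairs, the operation is to keep every other character starting from the second (positions 2nd, 4th, 6th, ...), then reverse the string.
For "bramble", step one produces "rml"; step two turns that into "lmr".
(Check on "impulser": → "musr" → "rsum" ✓)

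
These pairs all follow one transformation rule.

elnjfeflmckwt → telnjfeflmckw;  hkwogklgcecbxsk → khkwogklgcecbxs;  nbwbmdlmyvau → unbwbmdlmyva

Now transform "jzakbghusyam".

The transformation: move the last character to the front.
For "jzakbghusyam" the result is "mjzakbghusya".

mjzakbghusya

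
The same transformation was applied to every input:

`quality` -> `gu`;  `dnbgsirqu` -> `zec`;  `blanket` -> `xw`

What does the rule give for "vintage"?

Each output is the input with this applied: keep one character in every 3, starting at position 2 (positions 2nd, 5th, 8th, ...), then shift every letter 12 places forward in the alphabet (wrapping around).
Starting from "vintage": after the first operation, "ia"; after the second, "um".
(Check on "blanket": → "lk" → "xw" ✓)

um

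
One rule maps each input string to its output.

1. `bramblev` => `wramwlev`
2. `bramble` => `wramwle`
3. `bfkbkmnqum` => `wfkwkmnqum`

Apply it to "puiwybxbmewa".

Each output is the input with this applied: replace every "b" with "w".
So "puiwybxbmewa" becomes "puiwywxwmewa".

puiwywxwmewa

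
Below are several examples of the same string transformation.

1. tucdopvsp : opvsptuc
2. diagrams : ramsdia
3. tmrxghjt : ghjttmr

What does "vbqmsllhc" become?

sllhcvbq

The rule is to move the first 3 characters to the end (rotate left by 3), then delete the first character.
Starting from "vbqmsllhc": after the first operation, "msllhcvbq"; after the second, "sllhcvbq".
(Check on "tmrxghjt": → "xghjttmr" → "ghjttmr" ✓)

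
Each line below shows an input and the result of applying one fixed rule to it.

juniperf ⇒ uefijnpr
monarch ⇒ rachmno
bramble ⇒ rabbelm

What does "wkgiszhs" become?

zghikssw

Each output is the input with this applied: sort the characters into alphabetical order, then move the last character to the front.
Applying both steps to "wkgiszhs": "ghiksswz", then "zghikssw".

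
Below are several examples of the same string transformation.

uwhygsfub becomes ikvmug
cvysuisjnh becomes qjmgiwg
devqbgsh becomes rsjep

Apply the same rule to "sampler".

Looking at the pairs, the operation is to delete the last 3 characters, then shift every letter 12 places backward in the alphabet (wrapping around).
For "sampler", step one produces "samp"; step two turns that into "goad".

goad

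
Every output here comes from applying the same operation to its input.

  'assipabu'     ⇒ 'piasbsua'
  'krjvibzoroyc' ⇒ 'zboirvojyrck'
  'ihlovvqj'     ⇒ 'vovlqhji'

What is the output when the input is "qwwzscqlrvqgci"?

lqrcvsqzgwcwiq

Rule — swap the front and back halves of the string, then take characters alternately from the front and the back (1st, last, 2nd, 2nd-last, ...).
Starting from "qwwzscqlrvqgci": after the first operation, "lrvqgciqwwzscq"; after the second, "lqrcvsqzgwcwiq".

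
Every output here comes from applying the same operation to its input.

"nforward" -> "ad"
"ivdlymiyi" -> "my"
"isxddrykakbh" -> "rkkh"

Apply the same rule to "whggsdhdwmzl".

ddml

Rule — keep every other character starting from the second (positions 2nd, 4th, 6th, ...), then delete the first 2 characters.
"whggsdhdwmzl" → "hgddml" → "ddml".
(Check on "ivdlymiyi": → "vlmy" → "my" ✓)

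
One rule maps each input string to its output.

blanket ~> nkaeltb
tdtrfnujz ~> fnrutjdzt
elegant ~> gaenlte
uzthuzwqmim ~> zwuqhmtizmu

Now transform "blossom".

ssoolmb

What's happening: take characters alternately from the front and the back (1st, last, 2nd, 2nd-last, ...), then reverse the string.
Applying both steps to "blossom": "bmlooss", then "ssoolmb".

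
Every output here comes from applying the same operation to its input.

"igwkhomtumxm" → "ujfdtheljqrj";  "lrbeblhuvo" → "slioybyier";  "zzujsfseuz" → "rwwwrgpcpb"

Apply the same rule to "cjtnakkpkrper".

bozgqkxhhmhom

In each case the input is transformed by: shift every letter 3 places backward in the alphabet (wrapping around), then move the last 2 characters to the front (rotate right by 2).
"cjtnakkpkrper" → "zgqkxhhmhombo" → "bozgqkxhhmhom".
(Check on "lrbeblhuvo": → "ioybyiersl" → "slioybyier" ✓)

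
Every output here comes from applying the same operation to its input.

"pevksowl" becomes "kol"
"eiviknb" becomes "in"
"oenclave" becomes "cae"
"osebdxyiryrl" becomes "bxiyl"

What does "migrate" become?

The transformation: delete the first 2 characters, then keep every other character starting from the second (positions 2nd, 4th, 6th, ...).
Applying both steps to "migrate": "grate", then "rt".
(Check on "eiviknb": → "viknb" → "in" ✓)

rt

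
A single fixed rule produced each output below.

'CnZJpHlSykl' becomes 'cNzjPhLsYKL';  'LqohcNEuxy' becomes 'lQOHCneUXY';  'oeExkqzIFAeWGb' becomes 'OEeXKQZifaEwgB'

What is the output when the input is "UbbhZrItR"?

uBBHzRiTr

What's happening: flip the case of every letter.
"UbbhZrItR" → "uBBHzRiTr".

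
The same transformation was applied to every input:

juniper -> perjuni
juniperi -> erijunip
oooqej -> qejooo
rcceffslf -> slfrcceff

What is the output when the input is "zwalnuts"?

utszwaln

The rule is to move the last 3 characters to the front (rotate right by 3).
Applying that to "zwalnuts" gives "utszwaln".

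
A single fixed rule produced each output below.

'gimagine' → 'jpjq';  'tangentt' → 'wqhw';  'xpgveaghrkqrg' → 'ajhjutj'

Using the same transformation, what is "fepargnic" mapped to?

Each output is the input with this applied: shift every letter 3 places forward in the alphabet (wrapping around), then keep every other character starting from the first (positions 1st, 3rd, 5th, ...).
So "fepargnic" becomes "isuqf".

isuqf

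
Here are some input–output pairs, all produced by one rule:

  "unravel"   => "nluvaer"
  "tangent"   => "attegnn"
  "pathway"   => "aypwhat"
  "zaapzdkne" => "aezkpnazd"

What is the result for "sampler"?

Rule — swap each adjacent pair of characters (1↔2, 3↔4, ...), then take characters alternately from the front and the back (1st, last, 2nd, 2nd-last, ...).
Starting from "sampler": after the first operation, "aspmelr"; after the second, "arslpem".

arslpem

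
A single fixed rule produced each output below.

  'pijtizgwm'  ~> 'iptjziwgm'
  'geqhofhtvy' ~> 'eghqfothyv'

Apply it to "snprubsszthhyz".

nsrpbusstzhhzy

The pattern: swap each adjacent pair of characters (1↔2, 3↔4, ...).
On "snprubsszthhyz" that produces "nsrpbusstzhhzy".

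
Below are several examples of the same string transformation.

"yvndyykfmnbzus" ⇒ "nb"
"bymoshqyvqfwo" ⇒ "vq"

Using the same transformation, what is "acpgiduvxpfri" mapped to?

xp

The pattern: delete the last 3 characters, then keep only the last 2 characters.
For "acpgiduvxpfri", step one produces "acpgiduvxp"; step two turns that into "xp".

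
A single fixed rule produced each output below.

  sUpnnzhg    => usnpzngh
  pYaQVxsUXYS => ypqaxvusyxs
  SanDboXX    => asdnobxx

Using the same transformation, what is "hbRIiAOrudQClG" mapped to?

Each output is the input with this applied: swap each adjacent pair of characters (1↔2, 3↔4, ...), then convert every letter to lowercase.
"hbRIiAOrudQClG" → "bhIRAirOduCQGl" → "bhirairoducqgl".

bhirairoducqgl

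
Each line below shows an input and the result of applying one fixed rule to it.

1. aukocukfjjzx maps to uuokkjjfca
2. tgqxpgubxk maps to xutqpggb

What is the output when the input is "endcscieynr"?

ysnieedcc

The pattern: delete the last 2 characters, then sort the characters into reverse alphabetical order.
Doing the same to "endcscieynr": "ysnieedcc".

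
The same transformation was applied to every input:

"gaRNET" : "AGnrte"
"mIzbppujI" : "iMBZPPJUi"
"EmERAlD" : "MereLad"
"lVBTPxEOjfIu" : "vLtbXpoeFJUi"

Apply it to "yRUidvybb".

In each case the input is transformed by: swap each adjacent pair of characters (1↔2, 3↔4, ...), then flip the case of every letter.
"yRUidvybb" → "rYIuVDBYB".
(Check on "gaRNET": → "agNRTE" → "AGnrte" ✓)

rYIuVDBYB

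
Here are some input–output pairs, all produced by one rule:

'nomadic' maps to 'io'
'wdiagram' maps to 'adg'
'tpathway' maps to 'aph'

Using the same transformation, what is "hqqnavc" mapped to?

Rule — move the last 3 characters to the front (rotate right by 3), then keep one character in every 3, starting at position 2 (positions 2nd, 5th, 8th, ...).
Applying both steps to "hqqnavc": "avchqqn", then "vq".

vq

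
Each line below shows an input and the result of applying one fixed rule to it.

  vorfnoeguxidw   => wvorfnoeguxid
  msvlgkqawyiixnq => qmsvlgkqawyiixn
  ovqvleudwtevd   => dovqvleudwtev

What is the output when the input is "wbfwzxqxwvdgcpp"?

The pattern: move the last character to the front.
Applying that to "wbfwzxqxwvdgcpp" gives "pwbfwzxqxwvdgcp".

pwbfwzxqxwvdgcp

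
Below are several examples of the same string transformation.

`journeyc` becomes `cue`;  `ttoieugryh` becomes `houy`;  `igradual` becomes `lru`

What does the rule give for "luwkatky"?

ywt

Looking at the pairs, the operation is to move the last character to the front, then keep one character in every 3, starting at position 1 (positions 1st, 4th, 7th, ...).
Applying both steps to "luwkatky": "yluwkatk", then "ywt".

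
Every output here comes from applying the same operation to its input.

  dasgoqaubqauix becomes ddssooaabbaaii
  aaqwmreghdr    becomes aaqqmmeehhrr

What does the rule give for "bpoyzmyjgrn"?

bboozzyyggnn

The rule is to keep every other character starting from the first (positions 1st, 3rd, 5th, ...), then double every character.
Applying both steps to "bpoyzmyjgrn": "bozygn", then "bboozzyyggnn".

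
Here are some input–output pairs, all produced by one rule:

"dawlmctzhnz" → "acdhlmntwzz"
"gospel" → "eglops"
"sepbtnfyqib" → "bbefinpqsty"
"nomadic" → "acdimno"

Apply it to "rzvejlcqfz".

In each case the input is transformed by: sort the characters into alphabetical order.
For "rzvejlcqfz" the result is "cefjlqrvzz".

cefjlqrvzz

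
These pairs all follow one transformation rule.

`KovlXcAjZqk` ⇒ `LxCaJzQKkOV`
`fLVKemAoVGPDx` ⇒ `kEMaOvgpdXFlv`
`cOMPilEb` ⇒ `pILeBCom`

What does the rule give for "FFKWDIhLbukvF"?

wdiHlBUKVfffk

Looking at the pairs, the operation is to flip the case of every letter, then move the first 3 characters to the end (rotate left by 3).
Applying that to "FFKWDIhLbukvF" gives "wdiHlBUKVfffk".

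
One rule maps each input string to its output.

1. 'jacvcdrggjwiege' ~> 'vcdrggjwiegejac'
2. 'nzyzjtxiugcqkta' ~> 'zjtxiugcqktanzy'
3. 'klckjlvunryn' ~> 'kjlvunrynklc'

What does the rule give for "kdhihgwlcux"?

The transformation: move the first 3 characters to the end (rotate left by 3).
Doing the same to "kdhihgwlcux": "ihgwlcuxkdh".

ihgwlcuxkdh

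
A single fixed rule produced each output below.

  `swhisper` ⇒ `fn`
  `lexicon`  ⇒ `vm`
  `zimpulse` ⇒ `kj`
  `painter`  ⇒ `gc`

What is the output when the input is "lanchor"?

What's happening: shift every letter 2 places backward in the alphabet (wrapping around), then keep one character in every 3, starting at position 3 (positions 3rd, 6th, 9th, ...).
Working it through for "lanchor": intermediate "jylafmp", final "lm".

lm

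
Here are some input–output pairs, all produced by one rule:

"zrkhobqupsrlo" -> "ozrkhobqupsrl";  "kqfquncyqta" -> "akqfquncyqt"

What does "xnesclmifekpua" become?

axnesclmifekpu

Looking at the pairs, the operation is to move the last character to the front.
For "xnesclmifekpua" the result is "axnesclmifekpu".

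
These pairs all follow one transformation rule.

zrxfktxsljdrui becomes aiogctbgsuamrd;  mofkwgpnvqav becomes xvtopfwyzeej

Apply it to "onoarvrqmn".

wxjxeazawv

The rule is to swap each adjacent pair of characters (1↔2, 3↔4, ...), then shift every letter 9 places forward in the alphabet (wrapping around).
Starting from "onoarvrqmn": after the first operation, "noaovrqrnm"; after the second, "wxjxeazawv".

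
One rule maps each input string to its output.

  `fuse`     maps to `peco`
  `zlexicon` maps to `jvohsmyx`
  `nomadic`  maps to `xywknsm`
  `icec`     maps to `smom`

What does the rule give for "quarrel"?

The rule is to shift every letter 10 places forward in the alphabet (wrapping around).
Applying that to "quarrel" gives "aekbbov".

aekbbov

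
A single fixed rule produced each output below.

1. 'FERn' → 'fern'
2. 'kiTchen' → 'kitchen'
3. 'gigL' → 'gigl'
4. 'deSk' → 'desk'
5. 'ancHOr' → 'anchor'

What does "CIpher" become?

cipher

In each case the input is transformed by: convert every letter to lowercase.
On "CIpher" that produces "cipher".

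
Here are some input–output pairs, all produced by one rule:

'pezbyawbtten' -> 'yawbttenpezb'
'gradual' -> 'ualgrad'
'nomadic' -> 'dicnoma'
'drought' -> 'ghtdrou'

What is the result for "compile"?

ilecomp

What's happening: move the first 3 characters to the end (rotate left by 3), then move the first character to the end.
Working it through for "compile": intermediate "pilecom", final "ilecomp".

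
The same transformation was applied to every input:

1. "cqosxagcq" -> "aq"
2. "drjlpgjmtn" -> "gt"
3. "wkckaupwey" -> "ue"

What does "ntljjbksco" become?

bc

The pattern: keep one character in every 3, starting at position 3 (positions 3rd, 6th, 9th, ...), then delete the first character.
Working it through for "ntljjbksco": intermediate "lbc", final "bc".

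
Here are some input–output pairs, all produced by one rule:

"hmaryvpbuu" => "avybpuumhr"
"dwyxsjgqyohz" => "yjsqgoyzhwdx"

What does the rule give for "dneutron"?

ertnondu

In each case the input is transformed by: swap each adjacent pair of characters (1↔2, 3↔4, ...), then move the first 3 characters to the end (rotate left by 3).
Working it through for "dneutron": intermediate "nduertno", final "ertnondu".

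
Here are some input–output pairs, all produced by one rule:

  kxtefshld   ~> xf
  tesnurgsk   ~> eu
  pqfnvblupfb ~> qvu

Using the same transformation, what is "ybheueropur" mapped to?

buo

Looking at the pairs, the operation is to delete the last 2 characters, then keep one character in every 3, starting at position 2 (positions 2nd, 5th, 8th, ...).
Starting from "ybheueropur": after the first operation, "ybheuerop"; after the second, "buo".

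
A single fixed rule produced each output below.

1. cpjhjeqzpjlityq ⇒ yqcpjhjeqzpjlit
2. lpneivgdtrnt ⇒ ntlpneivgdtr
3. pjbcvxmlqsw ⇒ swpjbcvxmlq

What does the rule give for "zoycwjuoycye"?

yezoycwjuoyc

The pattern: move the last 2 characters to the front (rotate right by 2).
On "zoycwjuoycye" that produces "yezoycwjuoyc".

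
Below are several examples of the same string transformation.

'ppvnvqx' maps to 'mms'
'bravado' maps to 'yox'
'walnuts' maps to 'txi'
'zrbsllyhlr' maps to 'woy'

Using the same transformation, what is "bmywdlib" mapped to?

What's happening: shift every letter 3 places backward in the alphabet (wrapping around), then keep only the first 3 characters.
For "bmywdlib", step one produces "yjvtaify"; step two turns that into "yjv".

yjv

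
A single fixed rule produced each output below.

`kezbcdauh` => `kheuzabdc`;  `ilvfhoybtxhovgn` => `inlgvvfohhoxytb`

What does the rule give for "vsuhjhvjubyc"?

vcsyubhujjhv

The pattern: take characters alternately from the front and the back (1st, last, 2nd, 2nd-last, ...).
For "vsuhjhvjubyc" the result is "vcsyubhujjhv".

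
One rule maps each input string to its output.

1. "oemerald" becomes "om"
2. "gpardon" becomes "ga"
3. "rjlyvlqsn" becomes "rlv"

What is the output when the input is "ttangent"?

What's happening: keep every other character starting from the first (positions 1st, 3rd, 5th, ...), then delete the last 2 characters.
On "ttangent": the first step gives "tagn", and the second then gives "ta".
(Check on "rjlyvlqsn": → "rlvqn" → "rlv" ✓)

ta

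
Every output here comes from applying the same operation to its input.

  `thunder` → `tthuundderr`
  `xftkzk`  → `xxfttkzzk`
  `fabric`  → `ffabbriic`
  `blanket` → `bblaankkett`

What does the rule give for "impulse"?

The rule is to repeat every character 3 times, then keep every other character starting from the first (positions 1st, 3rd, 5th, ...).
Applying both steps to "impulse": "iiimmmpppuuulllssseee", then "iimppullsee".

iimppullsee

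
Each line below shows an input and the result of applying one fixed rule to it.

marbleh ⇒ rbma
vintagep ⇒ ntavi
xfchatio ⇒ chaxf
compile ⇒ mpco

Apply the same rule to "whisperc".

The pattern: delete the last 3 characters, then move the first 2 characters to the end (rotate left by 2).
On "whisperc" that produces "ispwh".

ispwh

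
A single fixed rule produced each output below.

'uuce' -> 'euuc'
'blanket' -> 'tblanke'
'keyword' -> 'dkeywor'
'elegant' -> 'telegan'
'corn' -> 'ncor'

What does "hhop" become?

The rule is to move the last character to the front.
Doing the same to "hhop": "phho".

phho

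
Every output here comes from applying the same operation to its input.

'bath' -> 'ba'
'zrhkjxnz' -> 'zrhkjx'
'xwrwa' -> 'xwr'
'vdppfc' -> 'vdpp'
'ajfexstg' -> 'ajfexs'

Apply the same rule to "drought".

droug

In each case the input is transformed by: delete the last 2 characters.
Doing the same to "drought": "droug".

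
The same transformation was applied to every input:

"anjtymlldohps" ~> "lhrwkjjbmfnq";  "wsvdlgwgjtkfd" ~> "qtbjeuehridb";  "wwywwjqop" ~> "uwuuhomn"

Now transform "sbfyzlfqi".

zdwxjdog

The rule is to shift every letter 2 places backward in the alphabet (wrapping around), then delete the first character.
Working it through for "sbfyzlfqi": intermediate "qzdwxjdog", final "zdwxjdog".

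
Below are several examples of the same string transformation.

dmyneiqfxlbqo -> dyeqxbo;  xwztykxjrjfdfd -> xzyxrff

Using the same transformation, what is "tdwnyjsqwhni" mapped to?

twyswn

Each output is the input with this applied: keep every other character starting from the first (positions 1st, 3rd, 5th, ...).
On "tdwnyjsqwhni" that produces "twyswn".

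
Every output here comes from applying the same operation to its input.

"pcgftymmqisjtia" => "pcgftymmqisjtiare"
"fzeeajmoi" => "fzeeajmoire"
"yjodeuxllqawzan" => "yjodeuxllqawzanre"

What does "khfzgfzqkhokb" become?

khfzgfzqkhokbre

Rule — append "re".
"khfzgfzqkhokb" → "khfzgfzqkhokbre".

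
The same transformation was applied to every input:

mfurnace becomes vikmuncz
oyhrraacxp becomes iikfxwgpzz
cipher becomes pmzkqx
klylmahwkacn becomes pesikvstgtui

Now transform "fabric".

Looking at the pairs, the operation is to shift every letter 8 places forward in the alphabet (wrapping around), then swap the front and back halves of the string.
"fabric" → "zqknij".

zqknij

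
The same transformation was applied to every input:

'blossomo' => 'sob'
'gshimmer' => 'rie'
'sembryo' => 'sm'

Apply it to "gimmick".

The pattern: sort the characters into reverse alphabetical order, then keep one character in every 3, starting at position 2 (positions 2nd, 5th, 8th, ...).
Working it through for "gimmick": intermediate "mmkiigc", final "mi".

mi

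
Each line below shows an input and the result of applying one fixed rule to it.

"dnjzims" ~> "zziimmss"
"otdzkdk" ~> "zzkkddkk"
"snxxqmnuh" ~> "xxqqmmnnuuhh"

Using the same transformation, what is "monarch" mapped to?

The transformation: delete the first 3 characters, then double every character.
Doing the same to "monarch": "aarrcchh".

aarrcchh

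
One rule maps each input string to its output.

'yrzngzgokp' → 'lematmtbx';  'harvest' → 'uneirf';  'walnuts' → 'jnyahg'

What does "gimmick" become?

tvzzvp

The rule is to shift every letter 13 places forward in the alphabet (wrapping around) — i.e. ROT13, then delete the last character.
On "gimmick": the first step gives "tvzzvpx", and the second then gives "tvzzvp".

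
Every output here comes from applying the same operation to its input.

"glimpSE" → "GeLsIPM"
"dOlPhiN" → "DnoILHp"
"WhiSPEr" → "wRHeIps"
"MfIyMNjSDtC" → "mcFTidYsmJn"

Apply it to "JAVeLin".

Rule — flip the case of every letter, then take characters alternately from the front and the back (1st, last, 2nd, 2nd-last, ...).
Applying both steps to "JAVeLin": "javElIN", then "jNaIvlE".
(Check on "WhiSPEr": → "wHIspeR" → "wRHeIps" ✓)

jNaIvlE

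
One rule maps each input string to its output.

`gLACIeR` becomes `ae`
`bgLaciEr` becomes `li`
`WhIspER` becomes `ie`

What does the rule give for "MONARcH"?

Looking at the pairs, the operation is to keep one character in every 3, starting at position 3 (positions 3rd, 6th, 9th, ...), then convert every letter to lowercase.
Applying both steps to "MONARcH": "Nc", then "nc".

nc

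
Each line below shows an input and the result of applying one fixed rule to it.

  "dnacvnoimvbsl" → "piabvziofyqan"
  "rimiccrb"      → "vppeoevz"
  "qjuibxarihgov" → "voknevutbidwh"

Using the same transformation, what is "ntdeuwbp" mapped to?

rhjocagq

Each output is the input with this applied: shift every letter 13 places forward in the alphabet (wrapping around) — i.e. ROT13, then move the first 3 characters to the end (rotate left by 3).
For "ntdeuwbp", step one produces "agqrhjoc"; step two turns that into "rhjocagq".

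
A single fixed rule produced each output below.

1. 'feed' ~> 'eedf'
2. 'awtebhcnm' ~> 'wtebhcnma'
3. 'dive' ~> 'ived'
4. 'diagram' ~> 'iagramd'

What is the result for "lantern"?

Looking at the pairs, the operation is to move the first character to the end.
On "lantern" that produces "anternl".

anternl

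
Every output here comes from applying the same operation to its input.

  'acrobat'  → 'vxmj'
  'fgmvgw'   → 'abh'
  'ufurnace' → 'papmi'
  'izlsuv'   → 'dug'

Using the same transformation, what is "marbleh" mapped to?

Rule — shift every letter 5 places backward in the alphabet (wrapping around), then delete the last 3 characters.
"marbleh" → "hvmwgzc" → "hvmw".

hvmw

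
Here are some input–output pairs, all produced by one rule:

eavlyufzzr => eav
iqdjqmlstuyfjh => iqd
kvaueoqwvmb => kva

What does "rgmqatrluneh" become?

Looking at the pairs, the operation is to keep only the first 3 characters.
For "rgmqatrluneh" the result is "rgm".

rgm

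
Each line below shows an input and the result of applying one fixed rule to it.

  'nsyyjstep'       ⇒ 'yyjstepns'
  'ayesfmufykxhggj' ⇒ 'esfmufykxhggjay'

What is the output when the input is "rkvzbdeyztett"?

vzbdeyztettrk

What's happening: move the first 2 characters to the end (rotate left by 2).
"rkvzbdeyztett" → "vzbdeyztettrk".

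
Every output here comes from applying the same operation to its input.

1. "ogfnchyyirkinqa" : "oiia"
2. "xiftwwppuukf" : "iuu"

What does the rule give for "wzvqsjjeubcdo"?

euo

Rule — keep only the vowels.
Doing the same to "wzvqsjjeubcdo": "euo".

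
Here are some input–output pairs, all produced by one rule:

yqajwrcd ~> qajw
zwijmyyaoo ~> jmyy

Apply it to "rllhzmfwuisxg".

Rule — move the last 3 characters to the front (rotate right by 3), then keep only the last 4 characters.
Applying both steps to "rllhzmfwuisxg": "sxgrllhzmfwui", then "fwui".

fwui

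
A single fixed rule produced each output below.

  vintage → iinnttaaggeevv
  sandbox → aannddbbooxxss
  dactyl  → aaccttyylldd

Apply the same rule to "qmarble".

Rule — double every character, then move the first 2 characters to the end (rotate left by 2).
Starting from "qmarble": after the first operation, "qqmmaarrbbllee"; after the second, "mmaarrbblleeqq".

mmaarrbblleeqq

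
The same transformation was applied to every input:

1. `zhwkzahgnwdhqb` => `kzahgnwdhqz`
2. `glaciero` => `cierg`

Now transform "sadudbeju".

The rule is to swap the first and last characters, then delete the first 3 characters.
"sadudbeju" → "uadudbejs" → "udbejs".

udbejs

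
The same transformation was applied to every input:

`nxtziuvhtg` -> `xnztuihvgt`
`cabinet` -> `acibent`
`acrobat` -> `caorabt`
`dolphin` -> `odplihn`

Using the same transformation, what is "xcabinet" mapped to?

cxbanite

Rule — swap each adjacent pair of characters (1↔2, 3↔4, ...).
So "xcabinet" becomes "cxbanite".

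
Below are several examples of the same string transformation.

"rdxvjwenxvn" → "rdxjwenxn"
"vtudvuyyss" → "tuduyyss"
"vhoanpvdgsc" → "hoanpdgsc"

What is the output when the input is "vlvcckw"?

lcckw

What's happening: remove every "v".
Doing the same to "vlvcckw": "lcckw".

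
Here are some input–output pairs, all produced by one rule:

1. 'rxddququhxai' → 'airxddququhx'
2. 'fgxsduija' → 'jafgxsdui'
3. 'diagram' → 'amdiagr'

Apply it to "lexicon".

onlexic

Each output is the input with this applied: move the last 2 characters to the front (rotate right by 2).
So "lexicon" becomes "onlexic".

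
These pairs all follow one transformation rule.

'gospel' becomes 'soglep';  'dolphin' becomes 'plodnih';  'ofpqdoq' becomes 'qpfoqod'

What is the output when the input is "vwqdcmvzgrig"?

Looking at the pairs, the operation is to reverse the string, then move the first 3 characters to the end (rotate left by 3).
"vwqdcmvzgrig" → "gzvmcdqwvgir".

gzvmcdqwvgir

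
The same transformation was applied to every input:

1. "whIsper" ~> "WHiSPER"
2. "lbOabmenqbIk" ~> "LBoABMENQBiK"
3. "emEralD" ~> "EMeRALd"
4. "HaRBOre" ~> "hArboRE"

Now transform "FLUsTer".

Each output is the input with this applied: flip the case of every letter.
On "FLUsTer" that produces "fluStER".

fluStER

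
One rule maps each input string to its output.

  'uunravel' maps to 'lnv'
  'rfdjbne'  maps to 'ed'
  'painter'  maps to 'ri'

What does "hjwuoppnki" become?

Looking at the pairs, the operation is to move the last 2 characters to the front (rotate right by 2), then keep one character in every 3, starting at position 2 (positions 2nd, 5th, 8th, ...).
So "hjwuoppnki" becomes "iwp".

iwp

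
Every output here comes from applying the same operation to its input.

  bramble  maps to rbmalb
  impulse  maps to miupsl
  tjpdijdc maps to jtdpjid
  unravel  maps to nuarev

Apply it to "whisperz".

In each case the input is transformed by: delete the last character, then swap each adjacent pair of characters (1↔2, 3↔4, ...).
Applying both steps to "whisperz": "whisper", then "hwsiepr".
(Check on "unravel": → "unrave" → "nuarev" ✓)

hwsiepr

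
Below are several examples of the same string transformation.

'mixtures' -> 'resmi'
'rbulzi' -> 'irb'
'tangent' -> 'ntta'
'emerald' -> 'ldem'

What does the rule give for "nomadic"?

icno

Each output is the input with this applied: move the first 2 characters to the end (rotate left by 2), then delete the first 3 characters.
On "nomadic" that produces "icno".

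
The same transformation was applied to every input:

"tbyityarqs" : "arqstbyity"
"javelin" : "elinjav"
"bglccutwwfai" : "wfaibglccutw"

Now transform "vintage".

What's happening: move the last 3 characters to the front (rotate right by 3), then move the last character to the front.
For "vintage", step one produces "agevint"; step two turns that into "tagevin".

tagevin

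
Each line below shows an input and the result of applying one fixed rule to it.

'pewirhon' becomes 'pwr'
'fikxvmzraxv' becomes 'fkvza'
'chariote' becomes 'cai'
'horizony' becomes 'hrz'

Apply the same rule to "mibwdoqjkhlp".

The transformation: delete the last 2 characters, then keep every other character starting from the first (positions 1st, 3rd, 5th, ...).
For "mibwdoqjkhlp", step one produces "mibwdoqjkh"; step two turns that into "mbdqk".

mbdqk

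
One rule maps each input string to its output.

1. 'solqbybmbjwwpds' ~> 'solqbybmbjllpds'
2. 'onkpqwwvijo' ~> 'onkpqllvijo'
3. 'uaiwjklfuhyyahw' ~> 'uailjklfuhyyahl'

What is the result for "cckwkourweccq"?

ccklkourleccq

The transformation: replace every "w" with "l".
On "cckwkourweccq" that produces "ccklkourleccq".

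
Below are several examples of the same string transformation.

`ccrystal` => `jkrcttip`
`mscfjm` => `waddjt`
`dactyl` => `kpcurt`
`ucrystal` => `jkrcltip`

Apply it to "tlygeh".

The rule is to swap the front and back halves of the string, then shift every letter 9 places backward in the alphabet (wrapping around).
Applying that to "tlygeh" gives "xvykcp".
(Check on "dactyl": → "tyldac" → "kpcurt" ✓)

xvykcp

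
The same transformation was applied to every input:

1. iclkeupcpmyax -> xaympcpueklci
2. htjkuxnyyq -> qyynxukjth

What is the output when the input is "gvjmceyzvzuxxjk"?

kjxxuzvzyecmjvg

The transformation: reverse the string.
For "gvjmceyzvzuxxjk" the result is "kjxxuzvzyecmjvg".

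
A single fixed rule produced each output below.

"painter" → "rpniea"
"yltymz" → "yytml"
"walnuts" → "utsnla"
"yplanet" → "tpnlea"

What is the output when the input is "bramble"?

Each output is the input with this applied: sort the characters into reverse alphabetical order, then delete the first character.
Working it through for "bramble": intermediate "rmlebba", final "mlebba".
(Check on "yplanet": → "ytpnlea" → "tpnlea" ✓)

mlebba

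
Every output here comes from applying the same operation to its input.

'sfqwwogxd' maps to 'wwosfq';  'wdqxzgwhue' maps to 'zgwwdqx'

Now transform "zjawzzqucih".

Each output is the input with this applied: delete the last 3 characters, then move the last 3 characters to the front (rotate right by 3).
"zjawzzqucih" → "zjawzzqu" → "zquzjawz".

zquzjawz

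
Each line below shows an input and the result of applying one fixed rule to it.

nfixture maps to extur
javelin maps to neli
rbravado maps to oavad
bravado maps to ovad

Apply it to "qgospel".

The rule is to delete the first 3 characters, then move the last character to the front.
"qgospel" → "spel" → "lspe".

lspe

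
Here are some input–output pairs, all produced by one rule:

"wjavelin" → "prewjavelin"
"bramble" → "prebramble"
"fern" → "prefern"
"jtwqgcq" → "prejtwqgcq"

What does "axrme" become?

The rule is to prepend "pre".
On "axrme" that produces "preaxrme".

preaxrme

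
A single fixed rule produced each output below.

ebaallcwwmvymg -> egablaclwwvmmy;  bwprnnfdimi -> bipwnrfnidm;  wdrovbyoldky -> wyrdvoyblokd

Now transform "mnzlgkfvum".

Each output is the input with this applied: move the last character to the front, then swap each adjacent pair of characters (1↔2, 3↔4, ...).
Applying both steps to "mnzlgkfvum": "mmnzlgkfvu", then "mmznglfkuv".

mmznglfkuv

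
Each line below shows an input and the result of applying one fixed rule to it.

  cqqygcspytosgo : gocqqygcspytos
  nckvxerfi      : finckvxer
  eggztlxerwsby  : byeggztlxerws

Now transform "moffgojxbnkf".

Rule — move the last 2 characters to the front (rotate right by 2).
Doing the same to "moffgojxbnkf": "kfmoffgojxbn".

kfmoffgojxbn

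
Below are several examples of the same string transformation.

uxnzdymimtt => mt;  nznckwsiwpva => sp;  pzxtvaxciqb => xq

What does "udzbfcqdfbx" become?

The transformation: keep one character in every 3, starting at position 1 (positions 1st, 4th, 7th, ...), then delete the first 2 characters.
On "udzbfcqdfbx": the first step gives "ubqb", and the second then gives "qb".

qb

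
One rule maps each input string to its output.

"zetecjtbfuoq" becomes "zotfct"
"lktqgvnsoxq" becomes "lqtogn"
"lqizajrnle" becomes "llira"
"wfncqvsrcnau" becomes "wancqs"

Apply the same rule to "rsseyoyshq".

rhsyy

The rule is to keep every other character starting from the first (positions 1st, 3rd, 5th, ...), then take characters alternately from the front and the back (1st, last, 2nd, 2nd-last, ...).
Applying both steps to "rsseyoyshq": "rsyyh", then "rhsyy".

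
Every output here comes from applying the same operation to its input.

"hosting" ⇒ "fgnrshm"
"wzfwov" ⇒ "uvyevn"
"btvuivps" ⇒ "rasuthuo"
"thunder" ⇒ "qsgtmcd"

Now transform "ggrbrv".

uffqaq

In each case the input is transformed by: shift every letter 1 place backward in the alphabet (wrapping around), then move the last character to the front.
Applying both steps to "ggrbrv": "ffqaqu", then "uffqaq".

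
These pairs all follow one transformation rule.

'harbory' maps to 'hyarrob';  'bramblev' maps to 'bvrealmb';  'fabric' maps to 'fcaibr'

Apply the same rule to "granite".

The transformation: take characters alternately from the front and the back (1st, last, 2nd, 2nd-last, ...).
On "granite" that produces "gertain".

gertain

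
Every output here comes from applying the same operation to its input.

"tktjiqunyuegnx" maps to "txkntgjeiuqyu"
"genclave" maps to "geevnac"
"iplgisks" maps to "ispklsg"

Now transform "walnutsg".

Each output is the input with this applied: take characters alternately from the front and the back (1st, last, 2nd, 2nd-last, ...), then delete the last character.
On "walnutsg": the first step gives "wgasltnu", and the second then gives "wgasltn".

wgasltn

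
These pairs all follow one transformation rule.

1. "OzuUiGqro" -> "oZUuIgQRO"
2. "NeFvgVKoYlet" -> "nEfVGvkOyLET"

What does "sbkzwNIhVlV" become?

The transformation: flip the case of every letter.
"sbkzwNIhVlV" → "SBKZWniHvLv".

SBKZWniHvLv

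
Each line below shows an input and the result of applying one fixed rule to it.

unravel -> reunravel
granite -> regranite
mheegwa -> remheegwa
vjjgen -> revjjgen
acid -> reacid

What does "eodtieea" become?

reeodtieea

Rule — prepend "re".
Doing the same to "eodtieea": "reeodtieea".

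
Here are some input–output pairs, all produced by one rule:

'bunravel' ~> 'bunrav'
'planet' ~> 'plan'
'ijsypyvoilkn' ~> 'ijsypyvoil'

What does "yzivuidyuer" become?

Each output is the input with this applied: delete the last 2 characters.
For "yzivuidyuer" the result is "yzivuidyu".

yzivuidyu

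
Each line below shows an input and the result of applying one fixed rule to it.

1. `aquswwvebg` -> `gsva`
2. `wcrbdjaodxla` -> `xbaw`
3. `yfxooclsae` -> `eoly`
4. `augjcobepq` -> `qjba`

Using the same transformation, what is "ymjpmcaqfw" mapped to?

The pattern: keep one character in every 3, starting at position 1 (positions 1st, 4th, 7th, ...), then swap the first and last characters.
"ymjpmcaqfw" → "ypaw" → "wpay".

wpay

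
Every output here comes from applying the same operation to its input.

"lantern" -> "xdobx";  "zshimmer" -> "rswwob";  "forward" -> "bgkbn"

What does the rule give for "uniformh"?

spybwr

Looking at the pairs, the operation is to delete the first 2 characters, then shift every letter 10 places forward in the alphabet (wrapping around).
Applying both steps to "uniformh": "iformh", then "spybwr".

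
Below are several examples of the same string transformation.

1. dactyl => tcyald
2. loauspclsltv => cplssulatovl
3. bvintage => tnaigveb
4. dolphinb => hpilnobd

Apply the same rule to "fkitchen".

cthieknf

Each output is the input with this applied: swap the front and back halves of the string, then take characters alternately from the front and the back (1st, last, 2nd, 2nd-last, ...).
"fkitchen" → "chenfkit" → "cthieknf".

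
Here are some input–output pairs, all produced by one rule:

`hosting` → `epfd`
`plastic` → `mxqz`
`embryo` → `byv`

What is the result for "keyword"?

hvla

The rule is to shift every letter 3 places backward in the alphabet (wrapping around), then keep every other character starting from the first (positions 1st, 3rd, 5th, ...).
Applying both steps to "keyword": "hbvtloa", then "hvla".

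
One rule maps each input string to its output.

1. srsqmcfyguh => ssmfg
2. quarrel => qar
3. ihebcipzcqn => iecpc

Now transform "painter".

What's happening: delete the last 2 characters, then keep every other character starting from the first (positions 1st, 3rd, 5th, ...).
For "painter", step one produces "paint"; step two turns that into "pit".

pit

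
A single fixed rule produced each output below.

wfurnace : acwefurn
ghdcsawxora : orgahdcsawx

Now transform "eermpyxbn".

What's happening: swap the first and last characters, then move the last 3 characters to the front (rotate right by 3).
For "eermpyxbn" the result is "xbenermpy".
(Check on "ghdcsawxora": → "ahdcsawxorg" → "orgahdcsawx" ✓)

xbenermpy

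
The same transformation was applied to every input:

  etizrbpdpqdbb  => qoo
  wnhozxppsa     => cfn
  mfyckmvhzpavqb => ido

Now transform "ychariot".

vbg

In each case the input is transformed by: shift every letter 13 places forward in the alphabet (wrapping around) — i.e. ROT13, then keep only the last 3 characters.
For "ychariot", step one produces "lpunevbg"; step two turns that into "vbg".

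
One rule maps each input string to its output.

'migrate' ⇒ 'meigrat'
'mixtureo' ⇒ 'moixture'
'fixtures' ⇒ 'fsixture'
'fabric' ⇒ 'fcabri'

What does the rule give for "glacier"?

The transformation: swap the first and last characters, then move the last character to the front.
On "glacier": the first step gives "rlacieg", and the second then gives "grlacie".
(Check on "migrate": → "eigratm" → "meigrat" ✓)

grlacie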